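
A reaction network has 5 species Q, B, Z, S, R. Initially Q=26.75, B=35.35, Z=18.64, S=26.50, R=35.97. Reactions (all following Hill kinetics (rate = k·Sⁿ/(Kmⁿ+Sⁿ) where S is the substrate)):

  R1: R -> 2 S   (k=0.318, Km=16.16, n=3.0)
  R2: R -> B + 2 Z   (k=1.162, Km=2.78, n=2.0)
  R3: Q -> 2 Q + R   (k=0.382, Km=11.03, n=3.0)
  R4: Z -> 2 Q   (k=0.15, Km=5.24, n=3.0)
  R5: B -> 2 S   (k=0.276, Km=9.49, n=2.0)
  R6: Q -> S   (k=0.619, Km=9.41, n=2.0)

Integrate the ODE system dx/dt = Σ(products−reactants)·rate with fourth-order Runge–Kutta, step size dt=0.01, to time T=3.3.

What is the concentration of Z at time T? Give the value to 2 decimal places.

RK4 with dt=0.01: 330 steps to T=3.3. Trajectory (selected grid times):
t=0.00: Q=26.75 B=35.35 Z=18.64 S=26.50 R=35.97
t=0.37: Q=26.79 B=35.68 Z=19.44 S=27.11 R=35.57
t=0.73: Q=26.82 B=36.00 Z=20.22 S=27.70 R=35.18
t=1.10: Q=26.86 B=36.34 Z=21.02 S=28.31 R=34.77
t=1.47: Q=26.90 B=36.67 Z=21.82 S=28.92 R=34.37
t=1.83: Q=26.93 B=36.99 Z=22.60 S=29.51 R=33.98
t=2.20: Q=26.97 B=37.32 Z=23.40 S=30.12 R=33.58
t=2.57: Q=27.01 B=37.65 Z=24.19 S=30.73 R=33.18
t=2.93: Q=27.05 B=37.97 Z=24.97 S=31.32 R=32.79
t=3.30: Q=27.09 B=38.31 Z=25.77 S=31.93 R=32.39
Read off Z at T=3.3: 25.77

Z at T = 25.77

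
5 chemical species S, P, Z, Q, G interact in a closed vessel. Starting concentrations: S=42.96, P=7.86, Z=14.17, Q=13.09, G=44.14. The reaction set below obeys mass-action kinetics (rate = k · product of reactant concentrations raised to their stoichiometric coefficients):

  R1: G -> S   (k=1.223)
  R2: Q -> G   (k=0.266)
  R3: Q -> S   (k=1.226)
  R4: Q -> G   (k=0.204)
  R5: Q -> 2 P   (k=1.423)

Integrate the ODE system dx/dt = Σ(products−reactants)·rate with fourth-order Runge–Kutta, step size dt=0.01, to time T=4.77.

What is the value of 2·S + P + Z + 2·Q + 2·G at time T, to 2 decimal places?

Check how each reaction changes W = 2·S + P + Z + 2·Q + 2·G (weight of products minus weight of reactants):
R1: G -> S: (2·1) − (2·1) = 2 − 2 = 0
R2: Q -> G: (2·1) − (2·1) = 2 − 2 = 0
R3: Q -> S: (2·1) − (2·1) = 2 − 2 = 0
R4: Q -> G: (2·1) − (2·1) = 2 − 2 = 0
R5: Q -> 2 P: (1·2) − (2·1) = 2 − 2 = 0
Every reaction leaves W unchanged, so W is conserved and no simulation is needed: W(T) = W(0) = 2·42.96 + 7.86 + 14.17 + 2·13.09 + 2·44.14 = 222.41

Value at T = 222.41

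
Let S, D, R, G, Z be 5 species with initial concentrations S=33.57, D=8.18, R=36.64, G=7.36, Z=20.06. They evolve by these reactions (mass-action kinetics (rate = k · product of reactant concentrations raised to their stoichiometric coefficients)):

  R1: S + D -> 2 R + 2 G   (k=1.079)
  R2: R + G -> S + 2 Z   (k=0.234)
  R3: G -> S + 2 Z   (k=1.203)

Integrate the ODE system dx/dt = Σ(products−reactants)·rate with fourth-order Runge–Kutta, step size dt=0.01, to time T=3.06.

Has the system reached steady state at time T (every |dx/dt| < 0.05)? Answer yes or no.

RK4 with dt=0.01: 306 steps to T=3.06. Trajectory (selected grid times):
t=0.00: S=33.57 D=8.18 R=36.64 G=7.36 Z=20.06
t=0.34: S=48.06 D=0.00 R=32.91 G=1.05 Z=65.41
t=0.68: S=49.06 D=0.00 R=32.05 G=0.05 Z=67.39
t=1.02: S=49.11 D=0.00 R=32.01 G=0.00 Z=67.49
t=1.36: S=49.11 D=0.00 R=32.01 G=0.00 Z=67.50
t=1.70: S=49.11 D=0.00 R=32.01 G=0.00 Z=67.50
t=2.04: S=49.11 D=0.00 R=32.01 G=0.00 Z=67.50
t=2.38: S=49.11 D=0.00 R=32.01 G=0.00 Z=67.50
t=2.72: S=49.11 D=0.00 R=32.01 G=0.00 Z=67.50
t=3.06: S=49.11 D=0.00 R=32.01 G=0.00 Z=67.50
Rates at T: R1=0.0000, R2=0.0000, R3=0.0000
dx/dt at T (Σ net stoichiometry × rate): S=+0.0000, D=-0.0000, R=-0.0000, G=-0.0000, Z=+0.0000
Largest |dx/dt| is |+0.0000| (Z) < 0.05 → steady.

Steady state at T: yes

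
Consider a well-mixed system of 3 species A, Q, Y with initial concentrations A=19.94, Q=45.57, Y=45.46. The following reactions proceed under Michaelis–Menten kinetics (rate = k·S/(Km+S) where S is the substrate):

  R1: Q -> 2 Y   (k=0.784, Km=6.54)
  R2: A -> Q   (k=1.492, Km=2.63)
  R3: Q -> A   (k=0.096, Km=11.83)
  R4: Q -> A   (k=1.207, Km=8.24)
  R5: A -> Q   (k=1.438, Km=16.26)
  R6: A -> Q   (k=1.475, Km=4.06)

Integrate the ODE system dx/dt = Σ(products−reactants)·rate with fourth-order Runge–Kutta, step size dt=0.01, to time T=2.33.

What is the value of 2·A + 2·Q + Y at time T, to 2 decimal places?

Value at T = 176.48

Check how each reaction changes W = 2·A + 2·Q + Y (weight of products minus weight of reactants):
R1: Q -> 2 Y: (1·2) − (2·1) = 2 − 2 = 0
R2: A -> Q: (2·1) − (2·1) = 2 − 2 = 0
R3: Q -> A: (2·1) − (2·1) = 2 − 2 = 0
R4: Q -> A: (2·1) − (2·1) = 2 − 2 = 0
R5: A -> Q: (2·1) − (2·1) = 2 − 2 = 0
R6: A -> Q: (2·1) − (2·1) = 2 − 2 = 0
Every reaction leaves W unchanged, so W is conserved and no simulation is needed: W(T) = W(0) = 2·19.94 + 2·45.57 + 45.46 = 176.48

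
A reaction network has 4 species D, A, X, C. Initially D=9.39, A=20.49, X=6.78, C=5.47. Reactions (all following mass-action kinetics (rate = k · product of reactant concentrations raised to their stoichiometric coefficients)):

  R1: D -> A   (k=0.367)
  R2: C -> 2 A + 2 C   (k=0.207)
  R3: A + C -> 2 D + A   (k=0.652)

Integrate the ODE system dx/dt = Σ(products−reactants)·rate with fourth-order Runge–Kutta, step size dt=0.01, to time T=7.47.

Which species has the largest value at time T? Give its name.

Dominant species at T: A

RK4 with dt=0.01: 747 steps to T=7.47. Trajectory (selected grid times):
t=0.00: D=9.39 A=20.49 X=6.78 C=5.47
t=0.83: D=15.35 A=25.81 X=6.78 C=0.00
t=1.66: D=11.32 A=29.84 X=6.78 C=0.00
t=2.49: D=8.34 A=32.81 X=6.78 C=0.00
t=3.32: D=6.15 A=35.00 X=6.78 C=0.00
t=4.15: D=4.54 A=36.62 X=6.78 C=0.00
t=4.98: D=3.35 A=37.81 X=6.78 C=0.00
t=5.81: D=2.47 A=38.69 X=6.78 C=0.00
t=6.64: D=1.82 A=39.34 X=6.78 C=0.00
t=7.47: D=1.34 A=39.81 X=6.78 C=0.00
At T=7.47: D=1.34 A=39.81 X=6.78 C=0.00; the largest is A.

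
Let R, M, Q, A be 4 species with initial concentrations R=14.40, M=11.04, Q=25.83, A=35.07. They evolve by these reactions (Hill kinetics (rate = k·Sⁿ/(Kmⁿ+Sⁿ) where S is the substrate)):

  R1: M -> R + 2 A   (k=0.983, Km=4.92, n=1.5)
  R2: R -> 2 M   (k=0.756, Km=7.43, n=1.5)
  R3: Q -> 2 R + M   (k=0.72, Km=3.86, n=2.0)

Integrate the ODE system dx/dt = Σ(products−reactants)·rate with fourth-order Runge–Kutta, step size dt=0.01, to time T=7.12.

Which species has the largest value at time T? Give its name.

Dominant species at T: A

RK4 with dt=0.01: 712 steps to T=7.12. Trajectory (selected grid times):
t=0.00: R=14.40 M=11.04 Q=25.83 A=35.07
t=0.79: R=15.67 M=11.88 Q=25.27 A=36.28
t=1.58: R=16.95 M=12.73 Q=24.72 A=37.52
t=2.37: R=18.22 M=13.59 Q=24.16 A=38.79
t=3.16: R=19.50 M=14.45 Q=23.61 A=40.07
t=3.96: R=20.78 M=15.34 Q=23.05 A=41.39
t=4.75: R=22.05 M=16.23 Q=22.50 A=42.72
t=5.54: R=23.33 M=17.11 Q=21.94 A=44.05
t=6.33: R=24.59 M=18.01 Q=21.39 A=45.41
t=7.12: R=25.86 M=18.91 Q=20.84 A=46.77
At T=7.12: R=25.86 M=18.91 Q=20.84 A=46.77; the largest is A.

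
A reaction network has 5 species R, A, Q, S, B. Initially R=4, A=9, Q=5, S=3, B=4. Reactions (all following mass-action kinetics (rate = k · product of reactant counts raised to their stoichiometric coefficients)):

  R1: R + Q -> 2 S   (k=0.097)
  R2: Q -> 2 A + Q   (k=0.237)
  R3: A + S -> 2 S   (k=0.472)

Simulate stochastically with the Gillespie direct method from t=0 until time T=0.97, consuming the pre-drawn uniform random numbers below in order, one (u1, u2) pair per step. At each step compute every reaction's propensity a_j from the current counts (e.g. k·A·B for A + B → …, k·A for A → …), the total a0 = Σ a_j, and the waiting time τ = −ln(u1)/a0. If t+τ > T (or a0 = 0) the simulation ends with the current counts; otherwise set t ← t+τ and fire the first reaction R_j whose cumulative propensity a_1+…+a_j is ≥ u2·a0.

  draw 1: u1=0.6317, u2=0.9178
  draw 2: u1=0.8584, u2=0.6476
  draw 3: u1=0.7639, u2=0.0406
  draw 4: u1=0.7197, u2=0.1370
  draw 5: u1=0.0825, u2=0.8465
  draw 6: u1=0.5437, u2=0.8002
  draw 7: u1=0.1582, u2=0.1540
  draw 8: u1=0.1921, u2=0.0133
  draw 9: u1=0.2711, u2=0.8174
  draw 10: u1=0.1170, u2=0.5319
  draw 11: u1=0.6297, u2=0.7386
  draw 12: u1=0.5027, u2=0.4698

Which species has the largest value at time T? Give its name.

Dominant species at T: S

t=0.000: R=4 A=9 Q=5 S=3 B=4
Draw 1: a1=1.940, a2=1.185, a3=12.744, a0=15.869; τ=−ln(0.6317)/15.869=0.029 → t=0.029; u2·a0=0.9178·15.869=14.565; a1+a2=3.125 < 14.565 ≤ a1+…+a3=15.869 → R3 fires; R=4 A=8 Q=5 S=4 B=4
Draw 2: a1=1.940, a2=1.185, a3=15.104, a0=18.229; τ=−ln(0.8584)/18.229=0.008 → t=0.037; u2·a0=0.6476·18.229=11.805; a1+a2=3.125 < 11.805 ≤ a1+…+a3=18.229 → R3 fires; R=4 A=7 Q=5 S=5 B=4
Draw 3: a1=1.940, a2=1.185, a3=16.520, a0=19.645; τ=−ln(0.7639)/19.645=0.014 → t=0.051; u2·a0=0.0406·19.645=0.798 ≤ a1=1.940 → R1 fires; R=3 A=7 Q=4 S=7 B=4
Draw 4: a1=1.164, a2=0.948, a3=23.128, a0=25.240; τ=−ln(0.7197)/25.240=0.013 → t=0.064; u2·a0=0.1370·25.240=3.458; a1+a2=2.112 < 3.458 ≤ a1+…+a3=25.240 → R3 fires; R=3 A=6 Q=4 S=8 B=4
Draw 5: a1=1.164, a2=0.948, a3=22.656, a0=24.768; τ=−ln(0.0825)/24.768=0.101 → t=0.165; u2·a0=0.8465·24.768=20.966; a1+a2=2.112 < 20.966 ≤ a1+…+a3=24.768 → R3 fires; R=3 A=5 Q=4 S=9 B=4
Draw 6: a1=1.164, a2=0.948, a3=21.240, a0=23.352; τ=−ln(0.5437)/23.352=0.026 → t=0.191; u2·a0=0.8002·23.352=18.686; a1+a2=2.112 < 18.686 ≤ a1+…+a3=23.352 → R3 fires; R=3 A=4 Q=4 S=10 B=4
Draw 7: a1=1.164, a2=0.948, a3=18.880, a0=20.992; τ=−ln(0.1582)/20.992=0.088 → t=0.279; u2·a0=0.1540·20.992=3.233; a1+a2=2.112 < 3.233 ≤ a1+…+a3=20.992 → R3 fires; R=3 A=3 Q=4 S=11 B=4
Draw 8: a1=1.164, a2=0.948, a3=15.576, a0=17.688; τ=−ln(0.1921)/17.688=0.093 → t=0.372; u2·a0=0.0133·17.688=0.235 ≤ a1=1.164 → R1 fires; R=2 A=3 Q=3 S=13 B=4
Draw 9: a1=0.582, a2=0.711, a3=18.408, a0=19.701; τ=−ln(0.2711)/19.701=0.066 → t=0.438; u2·a0=0.8174·19.701=16.104; a1+a2=1.293 < 16.104 ≤ a1+…+a3=19.701 → R3 fires; R=2 A=2 Q=3 S=14 B=4
Draw 10: a1=0.582, a2=0.711, a3=13.216, a0=14.509; τ=−ln(0.1170)/14.509=0.148 → t=0.586; u2·a0=0.5319·14.509=7.717; a1+a2=1.293 < 7.717 ≤ a1+…+a3=14.509 → R3 fires; R=2 A=1 Q=3 S=15 B=4
Draw 11: a1=0.582, a2=0.711, a3=7.080, a0=8.373; τ=−ln(0.6297)/8.373=0.055 → t=0.641; u2·a0=0.7386·8.373=6.184; a1+a2=1.293 < 6.184 ≤ a1+…+a3=8.373 → R3 fires; R=2 A=0 Q=3 S=16 B=4
Draw 12: a1=0.582, a2=0.711, a3=0.000, a0=1.293; τ=−ln(0.5027)/1.293=0.532 → t=1.173 > T=0.97: stop.
At T=0.97: R=2 A=0 Q=3 S=16 B=4; the largest is S.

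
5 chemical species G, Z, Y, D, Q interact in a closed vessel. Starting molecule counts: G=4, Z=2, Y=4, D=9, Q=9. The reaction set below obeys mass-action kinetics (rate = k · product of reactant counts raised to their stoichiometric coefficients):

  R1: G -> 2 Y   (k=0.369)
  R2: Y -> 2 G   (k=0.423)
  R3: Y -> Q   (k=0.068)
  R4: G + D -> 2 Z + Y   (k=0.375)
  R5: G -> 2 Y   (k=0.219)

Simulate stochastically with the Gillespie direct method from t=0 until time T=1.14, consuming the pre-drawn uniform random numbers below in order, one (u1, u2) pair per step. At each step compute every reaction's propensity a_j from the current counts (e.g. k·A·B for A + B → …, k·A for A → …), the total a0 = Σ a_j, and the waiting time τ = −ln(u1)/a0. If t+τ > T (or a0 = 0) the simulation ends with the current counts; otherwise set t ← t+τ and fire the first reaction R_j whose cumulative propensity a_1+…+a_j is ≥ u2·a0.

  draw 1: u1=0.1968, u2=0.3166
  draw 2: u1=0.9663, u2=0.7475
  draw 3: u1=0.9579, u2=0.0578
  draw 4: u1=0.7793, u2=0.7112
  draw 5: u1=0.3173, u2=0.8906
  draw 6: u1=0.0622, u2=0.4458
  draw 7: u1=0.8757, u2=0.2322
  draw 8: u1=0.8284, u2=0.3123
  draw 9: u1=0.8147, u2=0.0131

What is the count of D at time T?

t=0.000: G=4 Z=2 Y=4 D=9 Q=9
Draw 1: a1=1.476, a2=1.692, a3=0.272, a4=13.500, a5=0.876, a0=17.816; τ=−ln(0.1968)/17.816=0.091 → t=0.091; u2·a0=0.3166·17.816=5.641; a1+…+a3=3.440 < 5.641 ≤ a1+…+a4=16.940 → R4 fires; G=3 Z=4 Y=5 D=8 Q=9
Draw 2: a1=1.107, a2=2.115, a3=0.340, a4=9.000, a5=0.657, a0=13.219; τ=−ln(0.9663)/13.219=0.003 → t=0.094; u2·a0=0.7475·13.219=9.881; a1+…+a3=3.562 < 9.881 ≤ a1+…+a4=12.562 → R4 fires; G=2 Z=6 Y=6 D=7 Q=9
Draw 3: a1=0.738, a2=2.538, a3=0.408, a4=5.250, a5=0.438, a0=9.372; τ=−ln(0.9579)/9.372=0.005 → t=0.098; u2·a0=0.0578·9.372=0.542 ≤ a1=0.738 → R1 fires; G=1 Z=6 Y=8 D=7 Q=9
Draw 4: a1=0.369, a2=3.384, a3=0.544, a4=2.625, a5=0.219, a0=7.141; τ=−ln(0.7793)/7.141=0.035 → t=0.133; u2·a0=0.7112·7.141=5.079; a1+…+a3=4.297 < 5.079 ≤ a1+…+a4=6.922 → R4 fires; G=0 Z=8 Y=9 D=6 Q=9
Draw 5: a1=0.000, a2=3.807, a3=0.612, a4=0.000, a5=0.000, a0=4.419; τ=−ln(0.3173)/4.419=0.260 → t=0.393; u2·a0=0.8906·4.419=3.936; a1+a2=3.807 < 3.936 ≤ a1+…+a3=4.419 → R3 fires; G=0 Z=8 Y=8 D=6 Q=10
Draw 6: a1=0.000, a2=3.384, a3=0.544, a4=0.000, a5=0.000, a0=3.928; τ=−ln(0.0622)/3.928=0.707 → t=1.100; u2·a0=0.4458·3.928=1.751; a1=0.000 < 1.751 ≤ a1+a2=3.384 → R2 fires; G=2 Z=8 Y=7 D=6 Q=10
Draw 7: a1=0.738, a2=2.961, a3=0.476, a4=4.500, a5=0.438, a0=9.113; τ=−ln(0.8757)/9.113=0.015 → t=1.115; u2·a0=0.2322·9.113=2.116; a1=0.738 < 2.116 ≤ a1+a2=3.699 → R2 fires; G=4 Z=8 Y=6 D=6 Q=10
Draw 8: a1=1.476, a2=2.538, a3=0.408, a4=9.000, a5=0.876, a0=14.298; τ=−ln(0.8284)/14.298=0.013 → t=1.128; u2·a0=0.3123·14.298=4.465; a1+…+a3=4.422 < 4.465 ≤ a1+…+a4=13.422 → R4 fires; G=3 Z=10 Y=7 D=5 Q=10
Draw 9: a1=1.107, a2=2.961, a3=0.476, a4=5.625, a5=0.657, a0=10.826; τ=−ln(0.8147)/10.826=0.019 → t=1.147 > T=1.14: stop.
Read off D at T=1.14: 5

D at T = 5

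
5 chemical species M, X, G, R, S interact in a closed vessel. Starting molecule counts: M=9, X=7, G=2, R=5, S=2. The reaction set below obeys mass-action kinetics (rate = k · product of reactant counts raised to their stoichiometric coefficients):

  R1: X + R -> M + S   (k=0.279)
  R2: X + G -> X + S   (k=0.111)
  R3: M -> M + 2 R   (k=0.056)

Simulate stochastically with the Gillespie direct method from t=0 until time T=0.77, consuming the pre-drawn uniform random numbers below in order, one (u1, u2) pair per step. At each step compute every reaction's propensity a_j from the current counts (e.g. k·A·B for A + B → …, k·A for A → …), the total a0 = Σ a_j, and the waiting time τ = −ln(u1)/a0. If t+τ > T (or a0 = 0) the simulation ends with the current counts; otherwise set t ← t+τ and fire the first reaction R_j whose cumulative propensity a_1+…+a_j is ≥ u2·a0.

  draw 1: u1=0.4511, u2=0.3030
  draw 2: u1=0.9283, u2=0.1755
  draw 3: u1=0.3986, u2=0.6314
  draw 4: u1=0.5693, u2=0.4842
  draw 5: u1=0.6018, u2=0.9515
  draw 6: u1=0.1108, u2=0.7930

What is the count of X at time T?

X at T = 3

t=0.000: M=9 X=7 G=2 R=5 S=2
Draw 1: a1=9.765, a2=1.554, a3=0.504, a0=11.823; τ=−ln(0.4511)/11.823=0.067 → t=0.067; u2·a0=0.3030·11.823=3.582 ≤ a1=9.765 → R1 fires; M=10 X=6 G=2 R=4 S=3
Draw 2: a1=6.696, a2=1.332, a3=0.560, a0=8.588; τ=−ln(0.9283)/8.588=0.009 → t=0.076; u2·a0=0.1755·8.588=1.507 ≤ a1=6.696 → R1 fires; M=11 X=5 G=2 R=3 S=4
Draw 3: a1=4.185, a2=1.110, a3=0.616, a0=5.911; τ=−ln(0.3986)/5.911=0.156 → t=0.232; u2·a0=0.6314·5.911=3.732 ≤ a1=4.185 → R1 fires; M=12 X=4 G=2 R=2 S=5
Draw 4: a1=2.232, a2=0.888, a3=0.672, a0=3.792; τ=−ln(0.5693)/3.792=0.149 → t=0.380; u2·a0=0.4842·3.792=1.836 ≤ a1=2.232 → R1 fires; M=13 X=3 G=2 R=1 S=6
Draw 5: a1=0.837, a2=0.666, a3=0.728, a0=2.231; τ=−ln(0.6018)/2.231=0.228 → t=0.608; u2·a0=0.9515·2.231=2.123; a1+a2=1.503 < 2.123 ≤ a1+…+a3=2.231 → R3 fires; M=13 X=3 G=2 R=3 S=6
Draw 6: a1=2.511, a2=0.666, a3=0.728, a0=3.905; τ=−ln(0.1108)/3.905=0.563 → t=1.171 > T=0.77: stop.
Read off X at T=0.77: 3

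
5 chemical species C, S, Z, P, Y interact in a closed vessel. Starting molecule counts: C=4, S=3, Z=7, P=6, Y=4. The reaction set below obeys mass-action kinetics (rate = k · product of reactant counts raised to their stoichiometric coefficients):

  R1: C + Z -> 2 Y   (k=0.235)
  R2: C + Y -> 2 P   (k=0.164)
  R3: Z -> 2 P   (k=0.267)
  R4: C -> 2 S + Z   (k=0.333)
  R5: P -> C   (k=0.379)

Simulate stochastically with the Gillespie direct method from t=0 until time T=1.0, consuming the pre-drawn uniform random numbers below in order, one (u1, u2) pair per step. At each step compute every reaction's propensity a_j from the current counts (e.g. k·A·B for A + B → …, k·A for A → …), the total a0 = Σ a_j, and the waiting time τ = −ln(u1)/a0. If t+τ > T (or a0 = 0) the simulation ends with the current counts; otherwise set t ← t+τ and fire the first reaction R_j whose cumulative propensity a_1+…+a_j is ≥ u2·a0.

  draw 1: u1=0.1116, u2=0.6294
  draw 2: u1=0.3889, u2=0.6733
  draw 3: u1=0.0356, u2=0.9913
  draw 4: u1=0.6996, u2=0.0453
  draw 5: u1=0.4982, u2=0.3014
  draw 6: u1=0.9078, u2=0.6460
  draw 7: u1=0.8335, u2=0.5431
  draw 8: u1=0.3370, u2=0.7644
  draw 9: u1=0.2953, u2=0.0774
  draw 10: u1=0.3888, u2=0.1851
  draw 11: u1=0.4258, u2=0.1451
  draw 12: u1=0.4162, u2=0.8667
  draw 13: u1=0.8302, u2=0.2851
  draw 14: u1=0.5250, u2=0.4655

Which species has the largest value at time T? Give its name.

Dominant species at T: P

t=0.000: C=4 S=3 Z=7 P=6 Y=4
Draw 1: a1=6.580, a2=2.624, a3=1.869, a4=1.332, a5=2.274, a0=14.679; τ=−ln(0.1116)/14.679=0.149 → t=0.149; u2·a0=0.6294·14.679=9.239; a1+a2=9.204 < 9.239 ≤ a1+…+a3=11.073 → R3 fires; C=4 S=3 Z=6 P=8 Y=4
Draw 2: a1=5.640, a2=2.624, a3=1.602, a4=1.332, a5=3.032, a0=14.230; τ=−ln(0.3889)/14.230=0.066 → t=0.216; u2·a0=0.6733·14.230=9.581; a1+a2=8.264 < 9.581 ≤ a1+…+a3=9.866 → R3 fires; C=4 S=3 Z=5 P=10 Y=4
Draw 3: a1=4.700, a2=2.624, a3=1.335, a4=1.332, a5=3.790, a0=13.781; τ=−ln(0.0356)/13.781=0.242 → t=0.458; u2·a0=0.9913·13.781=13.661; a1+…+a4=9.991 < 13.661 ≤ a1+…+a5=13.781 → R5 fires; C=5 S=3 Z=5 P=9 Y=4
Draw 4: a1=5.875, a2=3.280, a3=1.335, a4=1.665, a5=3.411, a0=15.566; τ=−ln(0.6996)/15.566=0.023 → t=0.481; u2·a0=0.0453·15.566=0.705 ≤ a1=5.875 → R1 fires; C=4 S=3 Z=4 P=9 Y=6
Draw 5: a1=3.760, a2=3.936, a3=1.068, a4=1.332, a5=3.411, a0=13.507; τ=−ln(0.4982)/13.507=0.052 → t=0.532; u2·a0=0.3014·13.507=4.071; a1=3.760 < 4.071 ≤ a1+a2=7.696 → R2 fires; C=3 S=3 Z=4 P=11 Y=5
Draw 6: a1=2.820, a2=2.460, a3=1.068, a4=0.999, a5=4.169, a0=11.516; τ=−ln(0.9078)/11.516=0.008 → t=0.541; u2·a0=0.6460·11.516=7.439; a1+…+a4=7.347 < 7.439 ≤ a1+…+a5=11.516 → R5 fires; C=4 S=3 Z=4 P=10 Y=5
Draw 7: a1=3.760, a2=3.280, a3=1.068, a4=1.332, a5=3.790, a0=13.230; τ=−ln(0.8335)/13.230=0.014 → t=0.554; u2·a0=0.5431·13.230=7.185; a1+a2=7.040 < 7.185 ≤ a1+…+a3=8.108 → R3 fires; C=4 S=3 Z=3 P=12 Y=5
Draw 8: a1=2.820, a2=3.280, a3=0.801, a4=1.332, a5=4.548, a0=12.781; τ=−ln(0.3370)/12.781=0.085 → t=0.640; u2·a0=0.7644·12.781=9.770; a1+…+a4=8.233 < 9.770 ≤ a1+…+a5=12.781 → R5 fires; C=5 S=3 Z=3 P=11 Y=5
Draw 9: a1=3.525, a2=4.100, a3=0.801, a4=1.665, a5=4.169, a0=14.260; τ=−ln(0.2953)/14.260=0.086 → t=0.725; u2·a0=0.0774·14.260=1.104 ≤ a1=3.525 → R1 fires; C=4 S=3 Z=2 P=11 Y=7
Draw 10: a1=1.880, a2=4.592, a3=0.534, a4=1.332, a5=4.169, a0=12.507; τ=−ln(0.3888)/12.507=0.076 → t=0.801; u2·a0=0.1851·12.507=2.315; a1=1.880 < 2.315 ≤ a1+a2=6.472 → R2 fires; C=3 S=3 Z=2 P=13 Y=6
Draw 11: a1=1.410, a2=2.952, a3=0.534, a4=0.999, a5=4.927, a0=10.822; τ=−ln(0.4258)/10.822=0.079 → t=0.880; u2·a0=0.1451·10.822=1.570; a1=1.410 < 1.570 ≤ a1+a2=4.362 → R2 fires; C=2 S=3 Z=2 P=15 Y=5
Draw 12: a1=0.940, a2=1.640, a3=0.534, a4=0.666, a5=5.685, a0=9.465; τ=−ln(0.4162)/9.465=0.093 → t=0.972; u2·a0=0.8667·9.465=8.203; a1+…+a4=3.780 < 8.203 ≤ a1+…+a5=9.465 → R5 fires; C=3 S=3 Z=2 P=14 Y=5
Draw 13: a1=1.410, a2=2.460, a3=0.534, a4=0.999, a5=5.306, a0=10.709; τ=−ln(0.8302)/10.709=0.017 → t=0.990; u2·a0=0.2851·10.709=3.053; a1=1.410 < 3.053 ≤ a1+a2=3.870 → R2 fires; C=2 S=3 Z=2 P=16 Y=4
Draw 14: a1=0.940, a2=1.312, a3=0.534, a4=0.666, a5=6.064, a0=9.516; τ=−ln(0.5250)/9.516=0.068 → t=1.057 > T=1.0: stop.
At T=1.0: C=2 S=3 Z=2 P=16 Y=4; the largest is P.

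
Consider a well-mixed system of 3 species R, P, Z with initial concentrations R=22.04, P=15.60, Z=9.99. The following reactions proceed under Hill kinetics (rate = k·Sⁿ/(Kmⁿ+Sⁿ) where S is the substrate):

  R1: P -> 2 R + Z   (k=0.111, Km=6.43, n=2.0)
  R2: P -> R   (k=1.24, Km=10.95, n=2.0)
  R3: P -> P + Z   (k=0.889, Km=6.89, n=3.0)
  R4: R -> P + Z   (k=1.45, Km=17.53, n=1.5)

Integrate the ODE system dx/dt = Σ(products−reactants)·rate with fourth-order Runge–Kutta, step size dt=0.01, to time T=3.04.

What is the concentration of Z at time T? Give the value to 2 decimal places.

RK4 with dt=0.01: 304 steps to T=3.04. Trajectory (selected grid times):
t=0.00: R=22.04 P=15.60 Z=9.99
t=0.34: R=22.10 P=15.57 Z=10.59
t=0.68: R=22.16 P=15.55 Z=11.19
t=1.01: R=22.21 P=15.53 Z=11.77
t=1.35: R=22.27 P=15.50 Z=12.37
t=1.69: R=22.32 P=15.48 Z=12.97
t=2.03: R=22.38 P=15.46 Z=13.57
t=2.36: R=22.43 P=15.44 Z=14.16
t=2.70: R=22.48 P=15.42 Z=14.76
t=3.04: R=22.53 P=15.40 Z=15.36
Read off Z at T=3.04: 15.36

Z at T = 15.36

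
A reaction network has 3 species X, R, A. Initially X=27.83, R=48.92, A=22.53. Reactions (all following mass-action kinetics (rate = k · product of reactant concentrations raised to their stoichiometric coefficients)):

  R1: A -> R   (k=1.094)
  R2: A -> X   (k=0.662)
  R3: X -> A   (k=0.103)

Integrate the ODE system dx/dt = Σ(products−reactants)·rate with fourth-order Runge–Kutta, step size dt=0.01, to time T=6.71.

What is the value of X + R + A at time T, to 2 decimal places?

Check how each reaction changes W = X + R + A (weight of products minus weight of reactants):
R1: A -> R: (1·1) − (1·1) = 1 − 1 = 0
R2: A -> X: (1·1) − (1·1) = 1 − 1 = 0
R3: X -> A: (1·1) − (1·1) = 1 − 1 = 0
Every reaction leaves W unchanged, so W is conserved and no simulation is needed: W(T) = W(0) = 27.83 + 48.92 + 22.53 = 99.28

Value at T = 99.28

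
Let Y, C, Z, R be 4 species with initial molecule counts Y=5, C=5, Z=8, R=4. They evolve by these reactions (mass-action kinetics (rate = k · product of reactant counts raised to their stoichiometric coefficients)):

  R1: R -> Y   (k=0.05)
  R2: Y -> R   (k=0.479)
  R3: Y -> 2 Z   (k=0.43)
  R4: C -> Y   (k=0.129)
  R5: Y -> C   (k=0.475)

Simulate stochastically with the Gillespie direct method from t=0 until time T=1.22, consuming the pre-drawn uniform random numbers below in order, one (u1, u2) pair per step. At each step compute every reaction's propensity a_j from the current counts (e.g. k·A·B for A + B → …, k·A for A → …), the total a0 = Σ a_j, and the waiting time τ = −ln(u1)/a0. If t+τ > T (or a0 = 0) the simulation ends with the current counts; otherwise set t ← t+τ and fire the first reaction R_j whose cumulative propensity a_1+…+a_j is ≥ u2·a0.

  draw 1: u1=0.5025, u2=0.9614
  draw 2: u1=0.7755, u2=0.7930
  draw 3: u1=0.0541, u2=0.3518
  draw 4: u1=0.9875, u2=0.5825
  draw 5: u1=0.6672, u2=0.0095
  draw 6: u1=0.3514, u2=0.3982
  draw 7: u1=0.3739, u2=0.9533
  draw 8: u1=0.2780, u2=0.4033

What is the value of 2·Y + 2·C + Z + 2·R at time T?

Check how each reaction changes W = 2·Y + 2·C + Z + 2·R (weight of products minus weight of reactants):
R1: R -> Y: (2·1) − (2·1) = 2 − 2 = 0
R2: Y -> R: (2·1) − (2·1) = 2 − 2 = 0
R3: Y -> 2 Z: (1·2) − (2·1) = 2 − 2 = 0
R4: C -> Y: (2·1) − (2·1) = 2 − 2 = 0
R5: Y -> C: (2·1) − (2·1) = 2 − 2 = 0
Every reaction leaves W unchanged, so W is conserved and no simulation is needed: W(T) = W(0) = 2·5 + 2·5 + 8 + 2·4 = 36

Value at T = 36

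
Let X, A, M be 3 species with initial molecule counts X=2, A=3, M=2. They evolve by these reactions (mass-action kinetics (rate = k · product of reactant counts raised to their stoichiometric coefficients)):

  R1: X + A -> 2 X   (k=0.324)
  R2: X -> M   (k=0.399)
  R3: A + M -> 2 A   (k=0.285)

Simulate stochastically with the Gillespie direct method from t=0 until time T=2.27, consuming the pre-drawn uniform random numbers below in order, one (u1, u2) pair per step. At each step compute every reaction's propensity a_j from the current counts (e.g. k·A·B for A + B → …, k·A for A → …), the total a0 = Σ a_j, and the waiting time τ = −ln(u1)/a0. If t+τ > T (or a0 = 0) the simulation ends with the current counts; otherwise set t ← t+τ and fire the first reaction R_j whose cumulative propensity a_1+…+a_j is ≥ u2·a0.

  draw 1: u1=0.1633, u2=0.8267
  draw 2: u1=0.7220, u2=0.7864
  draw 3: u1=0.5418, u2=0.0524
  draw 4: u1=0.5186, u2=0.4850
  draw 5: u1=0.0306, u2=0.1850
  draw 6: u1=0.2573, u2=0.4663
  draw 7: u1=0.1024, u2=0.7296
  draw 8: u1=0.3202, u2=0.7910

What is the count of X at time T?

X at T = 5

t=0.000: X=2 A=3 M=2
Draw 1: a1=1.944, a2=0.798, a3=1.710, a0=4.452; τ=−ln(0.1633)/4.452=0.407 → t=0.407; u2·a0=0.8267·4.452=3.680; a1+a2=2.742 < 3.680 ≤ a1+…+a3=4.452 → R3 fires; X=2 A=4 M=1
Draw 2: a1=2.592, a2=0.798, a3=1.140, a0=4.530; τ=−ln(0.7220)/4.530=0.072 → t=0.479; u2·a0=0.7864·4.530=3.562; a1+a2=3.390 < 3.562 ≤ a1+…+a3=4.530 → R3 fires; X=2 A=5 M=0
Draw 3: a1=3.240, a2=0.798, a3=0.000, a0=4.038; τ=−ln(0.5418)/4.038=0.152 → t=0.631; u2·a0=0.0524·4.038=0.212 ≤ a1=3.240 → R1 fires; X=3 A=4 M=0
Draw 4: a1=3.888, a2=1.197, a3=0.000, a0=5.085; τ=−ln(0.5186)/5.085=0.129 → t=0.760; u2·a0=0.4850·5.085=2.466 ≤ a1=3.888 → R1 fires; X=4 A=3 M=0
Draw 5: a1=3.888, a2=1.596, a3=0.000, a0=5.484; τ=−ln(0.0306)/5.484=0.636 → t=1.396; u2·a0=0.1850·5.484=1.015 ≤ a1=3.888 → R1 fires; X=5 A=2 M=0
Draw 6: a1=3.240, a2=1.995, a3=0.000, a0=5.235; τ=−ln(0.2573)/5.235=0.259 → t=1.655; u2·a0=0.4663·5.235=2.441 ≤ a1=3.240 → R1 fires; X=6 A=1 M=0
Draw 7: a1=1.944, a2=2.394, a3=0.000, a0=4.338; τ=−ln(0.1024)/4.338=0.525 → t=2.180; u2·a0=0.7296·4.338=3.165; a1=1.944 < 3.165 ≤ a1+a2=4.338 → R2 fires; X=5 A=1 M=1
Draw 8: a1=1.620, a2=1.995, a3=0.285, a0=3.900; τ=−ln(0.3202)/3.900=0.292 → t=2.472 > T=2.27: stop.
Read off X at T=2.27: 5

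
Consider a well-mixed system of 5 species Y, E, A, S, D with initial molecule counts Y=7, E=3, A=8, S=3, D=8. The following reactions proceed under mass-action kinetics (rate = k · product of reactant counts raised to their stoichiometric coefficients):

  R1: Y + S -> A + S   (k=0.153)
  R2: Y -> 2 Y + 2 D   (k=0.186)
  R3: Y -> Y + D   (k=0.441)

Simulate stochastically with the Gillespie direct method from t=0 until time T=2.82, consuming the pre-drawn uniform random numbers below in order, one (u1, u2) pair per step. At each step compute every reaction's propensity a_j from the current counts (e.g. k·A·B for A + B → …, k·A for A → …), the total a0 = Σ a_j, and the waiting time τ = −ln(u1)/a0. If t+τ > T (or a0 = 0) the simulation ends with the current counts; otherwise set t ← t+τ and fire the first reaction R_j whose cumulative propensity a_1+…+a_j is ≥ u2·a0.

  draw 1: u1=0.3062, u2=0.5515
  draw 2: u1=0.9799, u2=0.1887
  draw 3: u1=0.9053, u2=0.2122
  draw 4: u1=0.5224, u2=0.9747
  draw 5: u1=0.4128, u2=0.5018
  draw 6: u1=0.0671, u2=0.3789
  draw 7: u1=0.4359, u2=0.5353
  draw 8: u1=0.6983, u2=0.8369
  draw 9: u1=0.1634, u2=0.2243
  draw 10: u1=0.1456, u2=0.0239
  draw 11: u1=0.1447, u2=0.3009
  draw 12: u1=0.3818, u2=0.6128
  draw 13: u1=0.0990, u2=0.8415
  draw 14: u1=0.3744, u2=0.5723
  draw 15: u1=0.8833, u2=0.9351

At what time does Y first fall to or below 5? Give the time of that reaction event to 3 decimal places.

t=0.000: Y=7 E=3 A=8 S=3 D=8
Draw 1: a1=3.213, a2=1.302, a3=3.087, a0=7.602; τ=−ln(0.3062)/7.602=0.156 → t=0.156; u2·a0=0.5515·7.602=4.193; a1=3.213 < 4.193 ≤ a1+a2=4.515 → R2 fires; Y=8 E=3 A=8 S=3 D=10
Draw 2: a1=3.672, a2=1.488, a3=3.528, a0=8.688; τ=−ln(0.9799)/8.688=0.002 → t=0.158; u2·a0=0.1887·8.688=1.639 ≤ a1=3.672 → R1 fires; Y=7 E=3 A=9 S=3 D=10
Draw 3: a1=3.213, a2=1.302, a3=3.087, a0=7.602; τ=−ln(0.9053)/7.602=0.013 → t=0.171; u2·a0=0.2122·7.602=1.613 ≤ a1=3.213 → R1 fires; Y=6 E=3 A=10 S=3 D=10
Draw 4: a1=2.754, a2=1.116, a3=2.646, a0=6.516; τ=−ln(0.5224)/6.516=0.100 → t=0.271; u2·a0=0.9747·6.516=6.351; a1+a2=3.870 < 6.351 ≤ a1+…+a3=6.516 → R3 fires; Y=6 E=3 A=10 S=3 D=11
Draw 5: a1=2.754, a2=1.116, a3=2.646, a0=6.516; τ=−ln(0.4128)/6.516=0.136 → t=0.407; u2·a0=0.5018·6.516=3.270; a1=2.754 < 3.270 ≤ a1+a2=3.870 → R2 fires; Y=7 E=3 A=10 S=3 D=13
Draw 6: a1=3.213, a2=1.302, a3=3.087, a0=7.602; τ=−ln(0.0671)/7.602=0.355 → t=0.762; u2·a0=0.3789·7.602=2.880 ≤ a1=3.213 → R1 fires; Y=6 E=3 A=11 S=3 D=13
Draw 7: a1=2.754, a2=1.116, a3=2.646, a0=6.516; τ=−ln(0.4359)/6.516=0.127 → t=0.889; u2·a0=0.5353·6.516=3.488; a1=2.754 < 3.488 ≤ a1+a2=3.870 → R2 fires; Y=7 E=3 A=11 S=3 D=15
Draw 8: a1=3.213, a2=1.302, a3=3.087, a0=7.602; τ=−ln(0.6983)/7.602=0.047 → t=0.937; u2·a0=0.8369·7.602=6.362; a1+a2=4.515 < 6.362 ≤ a1+…+a3=7.602 → R3 fires; Y=7 E=3 A=11 S=3 D=16
Draw 9: a1=3.213, a2=1.302, a3=3.087, a0=7.602; τ=−ln(0.1634)/7.602=0.238 → t=1.175; u2·a0=0.2243·7.602=1.705 ≤ a1=3.213 → R1 fires; Y=6 E=3 A=12 S=3 D=16
Draw 10: a1=2.754, a2=1.116, a3=2.646, a0=6.516; τ=−ln(0.1456)/6.516=0.296 → t=1.471; u2·a0=0.0239·6.516=0.156 ≤ a1=2.754 → R1 fires; Y=5 E=3 A=13 S=3 D=16
Draw 11: a1=2.295, a2=0.930, a3=2.205, a0=5.430; τ=−ln(0.1447)/5.430=0.356 → t=1.827; u2·a0=0.3009·5.430=1.634 ≤ a1=2.295 → R1 fires; Y=4 E=3 A=14 S=3 D=16
Draw 12: a1=1.836, a2=0.744, a3=1.764, a0=4.344; τ=−ln(0.3818)/4.344=0.222 → t=2.048; u2·a0=0.6128·4.344=2.662; a1+a2=2.580 < 2.662 ≤ a1+…+a3=4.344 → R3 fires; Y=4 E=3 A=14 S=3 D=17
Draw 13: a1=1.836, a2=0.744, a3=1.764, a0=4.344; τ=−ln(0.0990)/4.344=0.532 → t=2.581; u2·a0=0.8415·4.344=3.655; a1+a2=2.580 < 3.655 ≤ a1+…+a3=4.344 → R3 fires; Y=4 E=3 A=14 S=3 D=18
Draw 14: a1=1.836, a2=0.744, a3=1.764, a0=4.344; τ=−ln(0.3744)/4.344=0.226 → t=2.807; u2·a0=0.5723·4.344=2.486; a1=1.836 < 2.486 ≤ a1+a2=2.580 → R2 fires; Y=5 E=3 A=14 S=3 D=20
Draw 15: a1=2.295, a2=0.930, a3=2.205, a0=5.430; τ=−ln(0.8833)/5.430=0.023 → t=2.830 > T=2.82: stop.
Y first becomes ≤ 5 when it reaches 5 at the event at t=1.471.

Threshold first reached at t = 1.471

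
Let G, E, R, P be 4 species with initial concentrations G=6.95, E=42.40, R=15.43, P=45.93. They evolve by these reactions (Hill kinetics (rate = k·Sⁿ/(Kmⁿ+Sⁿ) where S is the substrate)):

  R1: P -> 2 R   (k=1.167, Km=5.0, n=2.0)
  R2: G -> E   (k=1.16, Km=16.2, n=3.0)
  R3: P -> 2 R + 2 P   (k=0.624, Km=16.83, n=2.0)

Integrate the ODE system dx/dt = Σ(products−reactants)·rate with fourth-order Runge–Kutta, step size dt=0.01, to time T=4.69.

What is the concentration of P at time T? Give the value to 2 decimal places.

RK4 with dt=0.01: 469 steps to T=4.69. Trajectory (selected grid times):
t=0.00: G=6.95 E=42.40 R=15.43 P=45.93
t=0.52: G=6.91 E=42.44 R=17.20 P=45.62
t=1.04: G=6.86 E=42.49 R=18.97 P=45.30
t=1.56: G=6.82 E=42.53 R=20.74 P=44.99
t=2.08: G=6.78 E=42.57 R=22.51 P=44.67
t=2.61: G=6.74 E=42.61 R=24.31 P=44.35
t=3.13: G=6.70 E=42.65 R=26.07 P=44.04
t=3.65: G=6.66 E=42.69 R=27.84 P=43.72
t=4.17: G=6.62 E=42.73 R=29.60 P=43.40
t=4.69: G=6.58 E=42.77 R=31.36 P=43.09
Read off P at T=4.69: 43.09

P at T = 43.09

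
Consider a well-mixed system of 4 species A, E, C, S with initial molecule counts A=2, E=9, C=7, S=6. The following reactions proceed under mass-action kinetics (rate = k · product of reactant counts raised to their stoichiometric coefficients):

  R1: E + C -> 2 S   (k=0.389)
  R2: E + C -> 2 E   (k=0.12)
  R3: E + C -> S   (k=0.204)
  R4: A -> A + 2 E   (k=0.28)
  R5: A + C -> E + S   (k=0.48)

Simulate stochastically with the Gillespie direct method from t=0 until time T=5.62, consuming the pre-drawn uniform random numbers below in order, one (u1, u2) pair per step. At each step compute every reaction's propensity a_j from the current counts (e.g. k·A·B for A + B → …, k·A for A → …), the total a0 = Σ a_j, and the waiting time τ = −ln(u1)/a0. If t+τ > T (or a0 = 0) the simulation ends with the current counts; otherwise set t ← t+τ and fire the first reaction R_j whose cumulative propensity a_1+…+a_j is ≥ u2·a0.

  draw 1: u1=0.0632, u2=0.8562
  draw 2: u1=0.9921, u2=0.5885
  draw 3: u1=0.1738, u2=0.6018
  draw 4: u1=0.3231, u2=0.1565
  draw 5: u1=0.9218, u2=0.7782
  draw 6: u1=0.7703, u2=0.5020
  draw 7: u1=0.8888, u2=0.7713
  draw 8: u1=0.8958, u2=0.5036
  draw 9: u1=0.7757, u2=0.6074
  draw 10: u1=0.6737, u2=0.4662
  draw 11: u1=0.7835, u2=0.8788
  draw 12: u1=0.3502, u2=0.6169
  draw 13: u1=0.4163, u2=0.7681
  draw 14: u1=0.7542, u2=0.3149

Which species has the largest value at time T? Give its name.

Dominant species at T: E

t=0.000: A=2 E=9 C=7 S=6
Draw 1: a1=24.507, a2=7.560, a3=12.852, a4=0.560, a5=6.720, a0=52.199; τ=−ln(0.0632)/52.199=0.053 → t=0.053; u2·a0=0.8562·52.199=44.693; a1+a2=32.067 < 44.693 ≤ a1+…+a3=44.919 → R3 fires; A=2 E=8 C=6 S=7
Draw 2: a1=18.672, a2=5.760, a3=9.792, a4=0.560, a5=5.760, a0=40.544; τ=−ln(0.9921)/40.544=0.000 → t=0.053; u2·a0=0.5885·40.544=23.860; a1=18.672 < 23.860 ≤ a1+a2=24.432 → R2 fires; A=2 E=9 C=5 S=7
Draw 3: a1=17.505, a2=5.400, a3=9.180, a4=0.560, a5=4.800, a0=37.445; τ=−ln(0.1738)/37.445=0.047 → t=0.100; u2·a0=0.6018·37.445=22.534; a1=17.505 < 22.534 ≤ a1+a2=22.905 → R2 fires; A=2 E=10 C=4 S=7
Draw 4: a1=15.560, a2=4.800, a3=8.160, a4=0.560, a5=3.840, a0=32.920; τ=−ln(0.3231)/32.920=0.034 → t=0.134; u2·a0=0.1565·32.920=5.152 ≤ a1=15.560 → R1 fires; A=2 E=9 C=3 S=9
Draw 5: a1=10.503, a2=3.240, a3=5.508, a4=0.560, a5=2.880, a0=22.691; τ=−ln(0.9218)/22.691=0.004 → t=0.138; u2·a0=0.7782·22.691=17.658; a1+a2=13.743 < 17.658 ≤ a1+…+a3=19.251 → R3 fires; A=2 E=8 C=2 S=10
Draw 6: a1=6.224, a2=1.920, a3=3.264, a4=0.560, a5=1.920, a0=13.888; τ=−ln(0.7703)/13.888=0.019 → t=0.157; u2·a0=0.5020·13.888=6.972; a1=6.224 < 6.972 ≤ a1+a2=8.144 → R2 fires; A=2 E=9 C=1 S=10
Draw 7: a1=3.501, a2=1.080, a3=1.836, a4=0.560, a5=0.960, a0=7.937; τ=−ln(0.8888)/7.937=0.015 → t=0.171; u2·a0=0.7713·7.937=6.122; a1+a2=4.581 < 6.122 ≤ a1+…+a3=6.417 → R3 fires; A=2 E=8 C=0 S=11
Draw 8: a1=0.000, a2=0.000, a3=0.000, a4=0.560, a5=0.000, a0=0.560; τ=−ln(0.8958)/0.560=0.196 → t=0.368; u2·a0=0.5036·0.560=0.282; a1+…+a3=0.000 < 0.282 ≤ a1+…+a4=0.560 → R4 fires; A=2 E=10 C=0 S=11
Draw 9: a1=0.000, a2=0.000, a3=0.000, a4=0.560, a5=0.000, a0=0.560; τ=−ln(0.7757)/0.560=0.454 → t=0.821; u2·a0=0.6074·0.560=0.340; a1+…+a3=0.000 < 0.340 ≤ a1+…+a4=0.560 → R4 fires; A=2 E=12 C=0 S=11
Draw 10: a1=0.000, a2=0.000, a3=0.000, a4=0.560, a5=0.000, a0=0.560; τ=−ln(0.6737)/0.560=0.705 → t=1.527; u2·a0=0.4662·0.560=0.261; a1+…+a3=0.000 < 0.261 ≤ a1+…+a4=0.560 → R4 fires; A=2 E=14 C=0 S=11
Draw 11: a1=0.000, a2=0.000, a3=0.000, a4=0.560, a5=0.000, a0=0.560; τ=−ln(0.7835)/0.560=0.436 → t=1.962; u2·a0=0.8788·0.560=0.492; a1+…+a3=0.000 < 0.492 ≤ a1+…+a4=0.560 → R4 fires; A=2 E=16 C=0 S=11
Draw 12: a1=0.000, a2=0.000, a3=0.000, a4=0.560, a5=0.000, a0=0.560; τ=−ln(0.3502)/0.560=1.874 → t=3.836; u2·a0=0.6169·0.560=0.345; a1+…+a3=0.000 < 0.345 ≤ a1+…+a4=0.560 → R4 fires; A=2 E=18 C=0 S=11
Draw 13: a1=0.000, a2=0.000, a3=0.000, a4=0.560, a5=0.000, a0=0.560; τ=−ln(0.4163)/0.560=1.565 → t=5.401; u2·a0=0.7681·0.560=0.430; a1+…+a3=0.000 < 0.430 ≤ a1+…+a4=0.560 → R4 fires; A=2 E=20 C=0 S=11
Draw 14: a1=0.000, a2=0.000, a3=0.000, a4=0.560, a5=0.000, a0=0.560; τ=−ln(0.7542)/0.560=0.504 → t=5.905 > T=5.62: stop.
At T=5.62: A=2 E=20 C=0 S=11; the largest is E.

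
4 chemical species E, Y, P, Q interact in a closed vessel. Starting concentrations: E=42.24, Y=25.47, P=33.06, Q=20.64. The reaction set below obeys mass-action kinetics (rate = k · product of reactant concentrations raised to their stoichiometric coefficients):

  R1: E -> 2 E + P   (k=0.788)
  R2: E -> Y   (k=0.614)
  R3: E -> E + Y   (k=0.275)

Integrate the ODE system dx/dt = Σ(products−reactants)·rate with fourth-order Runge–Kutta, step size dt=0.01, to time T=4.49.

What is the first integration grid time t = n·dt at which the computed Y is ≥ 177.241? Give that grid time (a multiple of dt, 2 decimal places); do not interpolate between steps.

Threshold first reached at t = 3.07

RK4 with dt=0.01: 449 steps to T=4.49. Trajectory (selected grid times):
t=0.00: E=42.24 Y=25.47 P=33.06 Q=20.64
t=0.50: E=46.08 Y=45.09 P=50.45 Q=20.64
t=1.00: E=50.27 Y=66.49 P=69.42 Q=20.64
t=1.50: E=54.84 Y=89.83 P=90.11 Q=20.64
t=2.00: E=59.82 Y=115.30 P=112.68 Q=20.64
t=2.49: E=65.15 Y=142.50 P=136.79 Q=20.64
t=2.99: E=71.07 Y=172.75 P=163.61 Q=20.64
t=3.06: E=71.94 Y=177.20 P=167.56 Q=20.64
t=3.07: E=72.06 Y=177.84 P=168.12 Q=20.64
t=3.49: E=77.53 Y=205.76 P=192.87 Q=20.64
t=3.99: E=84.57 Y=241.76 P=224.78 Q=20.64
t=4.49: E=92.26 Y=281.04 P=259.59 Q=20.64
Y(3.06)=177.204 < 177.241 but Y(3.07)=177.844 ≥ 177.241, so the first grid time is t=3.07.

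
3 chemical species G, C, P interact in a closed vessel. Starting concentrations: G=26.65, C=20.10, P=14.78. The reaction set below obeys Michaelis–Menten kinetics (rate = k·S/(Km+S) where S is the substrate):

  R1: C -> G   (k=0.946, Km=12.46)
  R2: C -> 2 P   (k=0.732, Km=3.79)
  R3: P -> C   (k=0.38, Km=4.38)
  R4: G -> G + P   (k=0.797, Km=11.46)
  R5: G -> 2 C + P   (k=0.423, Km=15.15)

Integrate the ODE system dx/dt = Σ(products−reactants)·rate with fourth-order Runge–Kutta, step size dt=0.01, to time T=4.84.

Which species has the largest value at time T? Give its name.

Dominant species at T: G

RK4 with dt=0.01: 484 steps to T=4.84. Trajectory (selected grid times):
t=0.00: G=26.65 C=20.10 P=14.78
t=0.54: G=26.82 C=19.90 P=15.73
t=1.08: G=26.99 C=19.71 P=16.68
t=1.61: G=27.15 C=19.53 P=17.61
t=2.15: G=27.31 C=19.35 P=18.56
t=2.69: G=27.48 C=19.17 P=19.50
t=3.23: G=27.64 C=18.99 P=20.45
t=3.76: G=27.80 C=18.82 P=21.37
t=4.30: G=27.95 C=18.65 P=22.31
t=4.84: G=28.11 C=18.49 P=23.25
At T=4.84: G=28.11 C=18.49 P=23.25; the largest is G.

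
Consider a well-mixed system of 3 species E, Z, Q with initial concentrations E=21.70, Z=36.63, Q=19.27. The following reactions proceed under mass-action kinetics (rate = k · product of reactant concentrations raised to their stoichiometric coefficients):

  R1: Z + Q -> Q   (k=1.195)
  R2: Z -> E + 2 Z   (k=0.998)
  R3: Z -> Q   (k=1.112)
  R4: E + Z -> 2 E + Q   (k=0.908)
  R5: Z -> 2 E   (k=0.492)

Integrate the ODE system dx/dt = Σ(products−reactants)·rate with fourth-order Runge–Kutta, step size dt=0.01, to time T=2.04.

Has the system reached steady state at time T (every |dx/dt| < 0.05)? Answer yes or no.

Steady state at T: yes

RK4 with dt=0.01: 204 steps to T=2.04. Trajectory (selected grid times):
t=0.00: E=21.70 Z=36.63 Q=19.27
t=0.23: E=39.42 Z=0.00 Q=36.46
t=0.45: E=39.42 Z=0.00 Q=36.46
t=0.68: E=39.42 Z=0.00 Q=36.46
t=0.91: E=39.42 Z=0.00 Q=36.46
t=1.13: E=39.42 Z=0.00 Q=36.46
t=1.36: E=39.42 Z=0.00 Q=36.46
t=1.59: E=39.42 Z=0.00 Q=36.46
t=1.81: E=39.42 Z=0.00 Q=36.46
t=2.04: E=39.42 Z=0.00 Q=36.46
Rates at T: R1=0.0000, R2=0.0000, R3=0.0000, R4=0.0000, R5=0.0000
dx/dt at T (Σ net stoichiometry × rate): E=+0.0000, Z=-0.0000, Q=+0.0000
Largest |dx/dt| is |-0.0000| (Z) < 0.05 → steady.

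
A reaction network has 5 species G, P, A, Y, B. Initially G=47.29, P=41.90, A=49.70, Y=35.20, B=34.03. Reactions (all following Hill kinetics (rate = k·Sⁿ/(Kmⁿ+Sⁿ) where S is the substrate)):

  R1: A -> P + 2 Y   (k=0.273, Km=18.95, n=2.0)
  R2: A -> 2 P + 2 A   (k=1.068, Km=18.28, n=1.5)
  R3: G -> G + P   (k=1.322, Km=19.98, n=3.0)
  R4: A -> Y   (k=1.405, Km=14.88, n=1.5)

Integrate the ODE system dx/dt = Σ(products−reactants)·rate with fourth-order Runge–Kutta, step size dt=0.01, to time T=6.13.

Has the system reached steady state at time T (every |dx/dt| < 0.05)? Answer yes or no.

Steady state at T: no

RK4 with dt=0.01: 613 steps to T=6.13. Trajectory (selected grid times):
t=0.00: G=47.29 P=41.90 A=49.70 Y=35.20 B=34.03
t=0.68: G=47.29 P=44.08 A=49.31 Y=36.34 B=34.03
t=1.36: G=47.29 P=46.27 A=48.92 Y=37.49 B=34.03
t=2.04: G=47.29 P=48.44 A=48.53 Y=38.63 B=34.03
t=2.72: G=47.29 P=50.62 A=48.15 Y=39.76 B=34.03
t=3.41: G=47.29 P=52.82 A=47.75 Y=40.92 B=34.03
t=4.09: G=47.29 P=54.99 A=47.37 Y=42.05 B=34.03
t=4.77: G=47.29 P=57.16 A=46.98 Y=43.18 B=34.03
t=5.45: G=47.29 P=59.32 A=46.59 Y=44.31 B=34.03
t=6.13: G=47.29 P=61.48 A=46.21 Y=45.44 B=34.03
Rates at T: R1=0.2337, R2=0.8552, R3=1.2293, R4=1.1879
dx/dt at T (Σ net stoichiometry × rate): G=+0.0000, P=+3.1734, A=-0.5664, Y=+1.6553, B=+0.0000
Largest |dx/dt| is |+3.1734| (P) ≥ 0.05 → not steady.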